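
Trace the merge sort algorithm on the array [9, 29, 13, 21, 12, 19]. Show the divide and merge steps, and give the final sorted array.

Merge sort trace:

Split: [9, 29, 13, 21, 12, 19] -> [9, 29, 13] and [21, 12, 19]
  Split: [9, 29, 13] -> [9] and [29, 13]
    Split: [29, 13] -> [29] and [13]
    Merge: [29] + [13] -> [13, 29]
  Merge: [9] + [13, 29] -> [9, 13, 29]
  Split: [21, 12, 19] -> [21] and [12, 19]
    Split: [12, 19] -> [12] and [19]
    Merge: [12] + [19] -> [12, 19]
  Merge: [21] + [12, 19] -> [12, 19, 21]
Merge: [9, 13, 29] + [12, 19, 21] -> [9, 12, 13, 19, 21, 29]

Final sorted array: [9, 12, 13, 19, 21, 29]

The merge sort proceeds by recursively splitting the array and merging sorted halves.
After all merges, the sorted array is [9, 12, 13, 19, 21, 29].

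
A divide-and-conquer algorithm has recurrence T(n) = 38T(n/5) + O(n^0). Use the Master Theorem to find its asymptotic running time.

Master Theorem for T(n) = 38T(n/5) + O(n^0):

a = 38, b = 5, c = 0
log_b(a) = log_5(38) = 2.2602

Case 1: c = 0 < log_5(38) = 2.2602
T(n) = O(n^(log_5 38))

For T(n) = 38T(n/5) + O(n^0): log_5(38) = 2.2602. This is Case 1 of the Master Theorem (c < log_b(a), work dominated by leaves), giving O(n^(log_5 38)).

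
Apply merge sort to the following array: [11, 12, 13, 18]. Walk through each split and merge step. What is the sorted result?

Merge sort trace:

Split: [11, 12, 13, 18] -> [11, 12] and [13, 18]
  Split: [11, 12] -> [11] and [12]
  Merge: [11] + [12] -> [11, 12]
  Split: [13, 18] -> [13] and [18]
  Merge: [13] + [18] -> [13, 18]
Merge: [11, 12] + [13, 18] -> [11, 12, 13, 18]

Final sorted array: [11, 12, 13, 18]

The merge sort proceeds by recursively splitting the array and merging sorted halves.
After all merges, the sorted array is [11, 12, 13, 18].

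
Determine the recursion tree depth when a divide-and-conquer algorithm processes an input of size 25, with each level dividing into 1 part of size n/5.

For divide and conquer with division factor 5:

Problem sizes at each level:
Level 0: 25
Level 1: 5
Level 2: 1

The root is level 0 and the size-1 base case is level 2 (the tree spans levels 0 through 2, i.e. 3 levels counting the root), so the depth is the number of divisions: log_5(25) = 2

The recursion tree depth is log_5(25) = 2. At each level, the problem size is divided by 5, so it takes 2 divisions to reduce to a base case of size 1. The algorithm makes 1 recursive call at each level.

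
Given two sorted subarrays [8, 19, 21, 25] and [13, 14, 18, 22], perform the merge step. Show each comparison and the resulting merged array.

Merging process:

Compare 8 vs 13: take 8 from left. Merged: [8]
Compare 19 vs 13: take 13 from right. Merged: [8, 13]
Compare 19 vs 14: take 14 from right. Merged: [8, 13, 14]
Compare 19 vs 18: take 18 from right. Merged: [8, 13, 14, 18]
Compare 19 vs 22: take 19 from left. Merged: [8, 13, 14, 18, 19]
Compare 21 vs 22: take 21 from left. Merged: [8, 13, 14, 18, 19, 21]
Compare 25 vs 22: take 22 from right. Merged: [8, 13, 14, 18, 19, 21, 22]
Append remaining from left: [25]. Merged: [8, 13, 14, 18, 19, 21, 22, 25]

Final merged array: [8, 13, 14, 18, 19, 21, 22, 25]
Total comparisons: 7

The merged array is [8, 13, 14, 18, 19, 21, 22, 25], requiring 7 comparisons. The merge step runs in O(n) time where n is the total number of elements.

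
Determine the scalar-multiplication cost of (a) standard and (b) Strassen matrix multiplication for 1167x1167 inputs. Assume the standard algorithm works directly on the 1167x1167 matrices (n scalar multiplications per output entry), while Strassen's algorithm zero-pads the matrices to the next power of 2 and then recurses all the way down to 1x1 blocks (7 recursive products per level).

Matrix multiplication for 1167x1167 matrices:

Strassen's algorithm requires power-of-2 dimensions. Pad 1167x1167 to 2048x2048 (next power of 2).

Standard algorithm: 1167^3 = 1589324463 multiplications
Strassen's algorithm: 7^(log2(2048)) = 7^11 = 1977326743 multiplications
Difference: 1589324463 - 1977326743 = -388002280 (Strassen uses MORE here due to padding overhead — for small or just-over-power-of-2 n, padding can outweigh the per-level savings)

Standard: 1589324463 multiplications (1167^3). Strassen: 1977326743 multiplications (7^11, after padding to 2048x2048). Strassen reduces 8 recursive multiplications to 7 at each level.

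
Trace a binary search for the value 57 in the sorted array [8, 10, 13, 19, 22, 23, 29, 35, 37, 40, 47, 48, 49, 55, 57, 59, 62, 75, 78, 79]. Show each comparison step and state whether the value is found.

Binary search for 57 in [8, 10, 13, 19, 22, 23, 29, 35, 37, 40, 47, 48, 49, 55, 57, 59, 62, 75, 78, 79]:

lo=0, hi=19, mid=9, arr[mid]=40 -> 40 < 57, search right half
lo=10, hi=19, mid=14, arr[mid]=57 -> Found target at index 14!

Binary search finds 57 at index 14 after 2 comparisons. The search repeatedly halves the search space by comparing with the middle element.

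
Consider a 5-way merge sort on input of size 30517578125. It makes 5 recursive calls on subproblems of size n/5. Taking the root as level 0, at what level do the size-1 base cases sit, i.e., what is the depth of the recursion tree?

For divide and conquer with division factor 5:

Problem sizes at each level:
Level 0: 30517578125
Level 1: 6103515625
Level 2: 1220703125
Level 3: 244140625
Level 4: 48828125
Level 5: 9765625
Level 6: 1953125
Level 7: 390625
Level 8: 78125
Level 9: 15625
Level 10: 3125
Level 11: 625
Level 12: 125
Level 13: 25
Level 14: 5
Level 15: 1

The root is level 0 and the size-1 base case is level 15 (the tree spans levels 0 through 15, i.e. 16 levels counting the root), so the depth is the number of divisions: log_5(30517578125) = 15

The recursion tree depth is log_5(30517578125) = 15. At each level, the problem size is divided by 5, so it takes 15 divisions to reduce to a base case of size 1. The algorithm makes 5 recursive calls at each level.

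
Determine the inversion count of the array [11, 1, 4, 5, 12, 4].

Finding inversions in [11, 1, 4, 5, 12, 4]:

(0, 1): arr[0]=11 > arr[1]=1
(0, 2): arr[0]=11 > arr[2]=4
(0, 3): arr[0]=11 > arr[3]=5
(0, 5): arr[0]=11 > arr[5]=4
(3, 5): arr[3]=5 > arr[5]=4
(4, 5): arr[4]=12 > arr[5]=4

Total inversions: 6

The array has 6 inversion(s): (0,1), (0,2), (0,3), (0,5), (3,5), (4,5). Each pair (i,j) satisfies i < j and arr[i] > arr[j].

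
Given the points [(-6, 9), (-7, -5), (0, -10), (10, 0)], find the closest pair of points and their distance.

Computing all pairwise distances among 4 points:

d((-6, 9), (-7, -5)) = 14.0357
d((-6, 9), (0, -10)) = 19.9249
d((-6, 9), (10, 0)) = 18.3576
d((-7, -5), (0, -10)) = 8.6023 <-- minimum
d((-7, -5), (10, 0)) = 17.72
d((0, -10), (10, 0)) = 14.1421

Closest pair: (-7, -5) and (0, -10) with distance 8.6023

The closest pair is (-7, -5) and (0, -10) with Euclidean distance 8.6023. For 4 points, brute-force pairwise comparison is shown above. For large n, the divide-and-conquer algorithm (sort by x, recurse on halves, check the dividing strip) achieves O(n log n).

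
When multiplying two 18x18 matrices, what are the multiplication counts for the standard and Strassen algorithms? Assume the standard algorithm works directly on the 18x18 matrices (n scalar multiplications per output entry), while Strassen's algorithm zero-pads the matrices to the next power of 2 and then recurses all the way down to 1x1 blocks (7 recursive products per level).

Matrix multiplication for 18x18 matrices:

Strassen's algorithm requires power-of-2 dimensions. Pad 18x18 to 32x32 (next power of 2).

Standard algorithm: 18^3 = 5832 multiplications
Strassen's algorithm: 7^(log2(32)) = 7^5 = 16807 multiplications
Difference: 5832 - 16807 = -10975 (Strassen uses MORE here due to padding overhead — for small or just-over-power-of-2 n, padding can outweigh the per-level savings)

Standard: 5832 multiplications (18^3). Strassen: 16807 multiplications (7^5, after padding to 32x32). Strassen reduces 8 recursive multiplications to 7 at each level.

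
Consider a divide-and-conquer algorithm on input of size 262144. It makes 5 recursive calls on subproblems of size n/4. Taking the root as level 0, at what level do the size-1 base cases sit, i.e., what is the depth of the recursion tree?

For divide and conquer with division factor 4:

Problem sizes at each level:
Level 0: 262144
Level 1: 65536
Level 2: 16384
Level 3: 4096
Level 4: 1024
Level 5: 256
Level 6: 64
Level 7: 16
Level 8: 4
Level 9: 1

The root is level 0 and the size-1 base case is level 9 (the tree spans levels 0 through 9, i.e. 10 levels counting the root), so the depth is the number of divisions: log_4(262144) = 9

The recursion tree depth is log_4(262144) = 9. At each level, the problem size is divided by 4, so it takes 9 divisions to reduce to a base case of size 1. The algorithm makes 5 recursive calls at each level.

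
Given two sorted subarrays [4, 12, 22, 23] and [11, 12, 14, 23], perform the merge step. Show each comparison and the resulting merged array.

Merging process:

Compare 4 vs 11: take 4 from left. Merged: [4]
Compare 12 vs 11: take 11 from right. Merged: [4, 11]
Compare 12 vs 12: take 12 from left. Merged: [4, 11, 12]
Compare 22 vs 12: take 12 from right. Merged: [4, 11, 12, 12]
Compare 22 vs 14: take 14 from right. Merged: [4, 11, 12, 12, 14]
Compare 22 vs 23: take 22 from left. Merged: [4, 11, 12, 12, 14, 22]
Compare 23 vs 23: take 23 from left. Merged: [4, 11, 12, 12, 14, 22, 23]
Append remaining from right: [23]. Merged: [4, 11, 12, 12, 14, 22, 23, 23]

Final merged array: [4, 11, 12, 12, 14, 22, 23, 23]
Total comparisons: 7

The merged array is [4, 11, 12, 12, 14, 22, 23, 23], requiring 7 comparisons. The merge step runs in O(n) time where n is the total number of elements.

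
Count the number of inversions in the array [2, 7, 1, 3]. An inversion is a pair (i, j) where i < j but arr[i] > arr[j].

Finding inversions in [2, 7, 1, 3]:

(0, 2): arr[0]=2 > arr[2]=1
(1, 2): arr[1]=7 > arr[2]=1
(1, 3): arr[1]=7 > arr[3]=3

Total inversions: 3

The array has 3 inversion(s): (0,2), (1,2), (1,3). Each pair (i,j) satisfies i < j and arr[i] > arr[j].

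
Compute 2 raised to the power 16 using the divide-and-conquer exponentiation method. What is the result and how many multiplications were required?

Computing 2^16 by squaring (build up from 2^1; each line after the first costs one multiplication):

2^1 = 2
2^2 = (2^1)^2 = 2^2 = 4
2^4 = (2^2)^2 = 4^2 = 16
2^8 = (2^4)^2 = 16^2 = 256
2^16 = (2^8)^2 = 256^2 = 65536

Result: 65536
Multiplications needed: 4 (4 lines after 2^1)

2^16 = 65536. Using exponentiation by squaring, this requires 4 multiplications. The key idea: if the exponent is even, square the half-power; if odd, multiply by the base once.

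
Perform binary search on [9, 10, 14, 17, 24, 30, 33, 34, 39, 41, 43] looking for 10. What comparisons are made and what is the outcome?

Binary search for 10 in [9, 10, 14, 17, 24, 30, 33, 34, 39, 41, 43]:

lo=0, hi=10, mid=5, arr[mid]=30 -> 30 > 10, search left half
lo=0, hi=4, mid=2, arr[mid]=14 -> 14 > 10, search left half
lo=0, hi=1, mid=0, arr[mid]=9 -> 9 < 10, search right half
lo=1, hi=1, mid=1, arr[mid]=10 -> Found target at index 1!

Binary search finds 10 at index 1 after 4 comparisons. The search repeatedly halves the search space by comparing with the middle element.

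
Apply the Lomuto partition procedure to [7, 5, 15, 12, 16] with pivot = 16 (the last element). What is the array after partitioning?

Lomuto partition with pivot = 16:

Initial array: [7, 5, 15, 12, 16]

arr[0]=7 <= 16: swap with position 0, array becomes [7, 5, 15, 12, 16]
arr[1]=5 <= 16: swap with position 1, array becomes [7, 5, 15, 12, 16]
arr[2]=15 <= 16: swap with position 2, array becomes [7, 5, 15, 12, 16]
arr[3]=12 <= 16: swap with position 3, array becomes [7, 5, 15, 12, 16]

Place pivot at position 4: [7, 5, 15, 12, 16]
Pivot position: 4

After partitioning with pivot 16, the array becomes [7, 5, 15, 12, 16]. The pivot is placed at index 4. All elements to the left of the pivot are <= 16, and all elements to the right are > 16.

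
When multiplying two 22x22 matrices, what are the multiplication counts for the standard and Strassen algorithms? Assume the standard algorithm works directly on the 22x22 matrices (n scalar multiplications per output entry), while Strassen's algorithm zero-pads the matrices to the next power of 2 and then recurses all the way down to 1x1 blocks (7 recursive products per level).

Matrix multiplication for 22x22 matrices:

Strassen's algorithm requires power-of-2 dimensions. Pad 22x22 to 32x32 (next power of 2).

Standard algorithm: 22^3 = 10648 multiplications
Strassen's algorithm: 7^(log2(32)) = 7^5 = 16807 multiplications
Difference: 10648 - 16807 = -6159 (Strassen uses MORE here due to padding overhead — for small or just-over-power-of-2 n, padding can outweigh the per-level savings)

Standard: 10648 multiplications (22^3). Strassen: 16807 multiplications (7^5, after padding to 32x32). Strassen reduces 8 recursive multiplications to 7 at each level.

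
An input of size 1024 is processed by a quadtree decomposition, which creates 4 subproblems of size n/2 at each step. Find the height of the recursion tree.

For divide and conquer with division factor 2:

Problem sizes at each level:
Level 0: 1024
Level 1: 512
Level 2: 256
Level 3: 128
Level 4: 64
Level 5: 32
Level 6: 16
Level 7: 8
Level 8: 4
Level 9: 2
Level 10: 1

The root is level 0 and the size-1 base case is level 10 (the tree spans levels 0 through 10, i.e. 11 levels counting the root), so the depth is the number of divisions: log_2(1024) = 10

The recursion tree depth is log_2(1024) = 10. At each level, the problem size is divided by 2, so it takes 10 divisions to reduce to a base case of size 1. The algorithm makes 4 recursive calls at each level.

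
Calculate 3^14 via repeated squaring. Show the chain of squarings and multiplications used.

Computing 3^14 by squaring (build up from 3^1; each line after the first costs one multiplication):

3^1 = 3
3^2 = (3^1)^2 = 3^2 = 9
3^3 = 3 * 3^2 = 3 * 9 = 27
3^6 = (3^3)^2 = 27^2 = 729
3^7 = 3 * 3^6 = 3 * 729 = 2187
3^14 = (3^7)^2 = 2187^2 = 4782969

Result: 4782969
Multiplications needed: 5 (5 lines after 3^1)

3^14 = 4782969. Using exponentiation by squaring, this requires 5 multiplications. The key idea: if the exponent is even, square the half-power; if odd, multiply by the base once.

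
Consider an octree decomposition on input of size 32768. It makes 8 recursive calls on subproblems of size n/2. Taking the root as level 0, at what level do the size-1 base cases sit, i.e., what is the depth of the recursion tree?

For divide and conquer with division factor 2:

Problem sizes at each level:
Level 0: 32768
Level 1: 16384
Level 2: 8192
Level 3: 4096
Level 4: 2048
Level 5: 1024
Level 6: 512
Level 7: 256
Level 8: 128
Level 9: 64
Level 10: 32
Level 11: 16
Level 12: 8
Level 13: 4
Level 14: 2
Level 15: 1

The root is level 0 and the size-1 base case is level 15 (the tree spans levels 0 through 15, i.e. 16 levels counting the root), so the depth is the number of divisions: log_2(32768) = 15

The recursion tree depth is log_2(32768) = 15. At each level, the problem size is divided by 2, so it takes 15 divisions to reduce to a base case of size 1. The algorithm makes 8 recursive calls at each level.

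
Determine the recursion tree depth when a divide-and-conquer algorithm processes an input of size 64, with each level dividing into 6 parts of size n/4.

For divide and conquer with division factor 4:

Problem sizes at each level:
Level 0: 64
Level 1: 16
Level 2: 4
Level 3: 1

The root is level 0 and the size-1 base case is level 3 (the tree spans levels 0 through 3, i.e. 4 levels counting the root), so the depth is the number of divisions: log_4(64) = 3

The recursion tree depth is log_4(64) = 3. At each level, the problem size is divided by 4, so it takes 3 divisions to reduce to a base case of size 1. The algorithm makes 6 recursive calls at each level.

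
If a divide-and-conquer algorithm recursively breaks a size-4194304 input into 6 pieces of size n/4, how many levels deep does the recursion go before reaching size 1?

For divide and conquer with division factor 4:

Problem sizes at each level:
Level 0: 4194304
Level 1: 1048576
Level 2: 262144
Level 3: 65536
Level 4: 16384
Level 5: 4096
Level 6: 1024
Level 7: 256
Level 8: 64
Level 9: 16
Level 10: 4
Level 11: 1

The root is level 0 and the size-1 base case is level 11 (the tree spans levels 0 through 11, i.e. 12 levels counting the root), so the depth is the number of divisions: log_4(4194304) = 11

The recursion tree depth is log_4(4194304) = 11. At each level, the problem size is divided by 4, so it takes 11 divisions to reduce to a base case of size 1. The algorithm makes 6 recursive calls at each level.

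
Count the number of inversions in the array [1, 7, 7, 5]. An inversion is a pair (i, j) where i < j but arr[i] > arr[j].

Finding inversions in [1, 7, 7, 5]:

(1, 3): arr[1]=7 > arr[3]=5
(2, 3): arr[2]=7 > arr[3]=5

Total inversions: 2

The array has 2 inversion(s): (1,3), (2,3). Each pair (i,j) satisfies i < j and arr[i] > arr[j].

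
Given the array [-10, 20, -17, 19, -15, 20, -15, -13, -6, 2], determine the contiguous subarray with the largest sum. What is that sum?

Using Kadane's algorithm on [-10, 20, -17, 19, -15, 20, -15, -13, -6, 2]:

Scanning through the array:
Position 1 (value 20): max_ending_here = 20, max_so_far = 20
Position 2 (value -17): max_ending_here = 3, max_so_far = 20
Position 3 (value 19): max_ending_here = 22, max_so_far = 22
Position 4 (value -15): max_ending_here = 7, max_so_far = 22
Position 5 (value 20): max_ending_here = 27, max_so_far = 27
Position 6 (value -15): max_ending_here = 12, max_so_far = 27
Position 7 (value -13): max_ending_here = -1, max_so_far = 27
Position 8 (value -6): max_ending_here = -6, max_so_far = 27
Position 9 (value 2): max_ending_here = 2, max_so_far = 27

Maximum subarray: [20, -17, 19, -15, 20]
Maximum sum: 27

The maximum subarray is [20, -17, 19, -15, 20] with sum 27. This subarray runs from index 1 to index 5.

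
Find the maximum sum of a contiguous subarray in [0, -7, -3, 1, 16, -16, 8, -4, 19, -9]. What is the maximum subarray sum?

Using Kadane's algorithm on [0, -7, -3, 1, 16, -16, 8, -4, 19, -9]:

Scanning through the array:
Position 1 (value -7): max_ending_here = -7, max_so_far = 0
Position 2 (value -3): max_ending_here = -3, max_so_far = 0
Position 3 (value 1): max_ending_here = 1, max_so_far = 1
Position 4 (value 16): max_ending_here = 17, max_so_far = 17
Position 5 (value -16): max_ending_here = 1, max_so_far = 17
Position 6 (value 8): max_ending_here = 9, max_so_far = 17
Position 7 (value -4): max_ending_here = 5, max_so_far = 17
Position 8 (value 19): max_ending_here = 24, max_so_far = 24
Position 9 (value -9): max_ending_here = 15, max_so_far = 24

Maximum subarray: [1, 16, -16, 8, -4, 19]
Maximum sum: 24

The maximum subarray is [1, 16, -16, 8, -4, 19] with sum 24. This subarray runs from index 3 to index 8.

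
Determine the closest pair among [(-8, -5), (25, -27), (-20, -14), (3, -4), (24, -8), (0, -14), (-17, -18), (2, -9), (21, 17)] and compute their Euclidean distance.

Computing all pairwise distances among 9 points:

d((-8, -5), (25, -27)) = 39.6611
d((-8, -5), (-20, -14)) = 15.0
d((-8, -5), (3, -4)) = 11.0454
d((-8, -5), (24, -8)) = 32.1403
d((-8, -5), (0, -14)) = 12.0416
d((-8, -5), (-17, -18)) = 15.8114
d((-8, -5), (2, -9)) = 10.7703
d((-8, -5), (21, 17)) = 36.4005
d((25, -27), (-20, -14)) = 46.8402
d((25, -27), (3, -4)) = 31.8277
d((25, -27), (24, -8)) = 19.0263
d((25, -27), (0, -14)) = 28.178
d((25, -27), (-17, -18)) = 42.9535
d((25, -27), (2, -9)) = 29.2062
d((25, -27), (21, 17)) = 44.1814
d((-20, -14), (3, -4)) = 25.0799
d((-20, -14), (24, -8)) = 44.4072
d((-20, -14), (0, -14)) = 20.0
d((-20, -14), (-17, -18)) = 5.0 <-- minimum
d((-20, -14), (2, -9)) = 22.561
d((-20, -14), (21, 17)) = 51.4004
d((3, -4), (24, -8)) = 21.3776
d((3, -4), (0, -14)) = 10.4403
d((3, -4), (-17, -18)) = 24.4131
d((3, -4), (2, -9)) = 5.099
d((3, -4), (21, 17)) = 27.6586
d((24, -8), (0, -14)) = 24.7386
d((24, -8), (-17, -18)) = 42.2019
d((24, -8), (2, -9)) = 22.0227
d((24, -8), (21, 17)) = 25.1794
d((0, -14), (-17, -18)) = 17.4642
d((0, -14), (2, -9)) = 5.3852
d((0, -14), (21, 17)) = 37.4433
d((-17, -18), (2, -9)) = 21.0238
d((-17, -18), (21, 17)) = 51.6624
d((2, -9), (21, 17)) = 32.2025

Closest pair: (-20, -14) and (-17, -18) with distance 5.0

The closest pair is (-20, -14) and (-17, -18) with Euclidean distance 5.0. For 9 points, brute-force pairwise comparison is shown above. For large n, the divide-and-conquer algorithm (sort by x, recurse on halves, check the dividing strip) achieves O(n log n).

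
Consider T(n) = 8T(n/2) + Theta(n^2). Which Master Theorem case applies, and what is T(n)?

Master Theorem for T(n) = 8T(n/2) + O(n^2):

a = 8, b = 2, c = 2
log_b(a) = log_2(8) = 3.0000

Case 1: c = 2 < log_2(8) = 3.0000
T(n) = O(n^(log_2 8)) = O(n^3)

For T(n) = 8T(n/2) + O(n^2): log_2(8) = 3.0000. This is Case 1 of the Master Theorem (c < log_b(a), work dominated by leaves), giving O(n^3).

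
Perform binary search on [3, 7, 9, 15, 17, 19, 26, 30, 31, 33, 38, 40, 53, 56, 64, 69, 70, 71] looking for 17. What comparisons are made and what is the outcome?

Binary search for 17 in [3, 7, 9, 15, 17, 19, 26, 30, 31, 33, 38, 40, 53, 56, 64, 69, 70, 71]:

lo=0, hi=17, mid=8, arr[mid]=31 -> 31 > 17, search left half
lo=0, hi=7, mid=3, arr[mid]=15 -> 15 < 17, search right half
lo=4, hi=7, mid=5, arr[mid]=19 -> 19 > 17, search left half
lo=4, hi=4, mid=4, arr[mid]=17 -> Found target at index 4!

Binary search finds 17 at index 4 after 4 comparisons. The search repeatedly halves the search space by comparing with the middle element.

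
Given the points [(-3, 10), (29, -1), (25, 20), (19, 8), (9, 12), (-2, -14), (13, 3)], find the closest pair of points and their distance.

Computing all pairwise distances among 7 points:

d((-3, 10), (29, -1)) = 33.8378
d((-3, 10), (25, 20)) = 29.7321
d((-3, 10), (19, 8)) = 22.0907
d((-3, 10), (9, 12)) = 12.1655
d((-3, 10), (-2, -14)) = 24.0208
d((-3, 10), (13, 3)) = 17.4642
d((29, -1), (25, 20)) = 21.3776
d((29, -1), (19, 8)) = 13.4536
d((29, -1), (9, 12)) = 23.8537
d((29, -1), (-2, -14)) = 33.6155
d((29, -1), (13, 3)) = 16.4924
d((25, 20), (19, 8)) = 13.4164
d((25, 20), (9, 12)) = 17.8885
d((25, 20), (-2, -14)) = 43.4166
d((25, 20), (13, 3)) = 20.8087
d((19, 8), (9, 12)) = 10.7703
d((19, 8), (-2, -14)) = 30.4138
d((19, 8), (13, 3)) = 7.8102 <-- minimum
d((9, 12), (-2, -14)) = 28.2312
d((9, 12), (13, 3)) = 9.8489
d((-2, -14), (13, 3)) = 22.6716

Closest pair: (19, 8) and (13, 3) with distance 7.8102

The closest pair is (19, 8) and (13, 3) with Euclidean distance 7.8102. For 7 points, brute-force pairwise comparison is shown above. For large n, the divide-and-conquer algorithm (sort by x, recurse on halves, check the dividing strip) achieves O(n log n).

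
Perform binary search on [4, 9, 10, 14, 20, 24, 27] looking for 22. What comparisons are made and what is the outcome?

Binary search for 22 in [4, 9, 10, 14, 20, 24, 27]:

lo=0, hi=6, mid=3, arr[mid]=14 -> 14 < 22, search right half
lo=4, hi=6, mid=5, arr[mid]=24 -> 24 > 22, search left half
lo=4, hi=4, mid=4, arr[mid]=20 -> 20 < 22, search right half
lo=5 > hi=4, target 22 not found

Binary search determines that 22 is not in the array after 3 comparisons. The search space was exhausted without finding the target.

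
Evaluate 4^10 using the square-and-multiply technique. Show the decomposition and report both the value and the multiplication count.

Computing 4^10 by squaring (build up from 4^1; each line after the first costs one multiplication):

4^1 = 4
4^2 = (4^1)^2 = 4^2 = 16
4^4 = (4^2)^2 = 16^2 = 256
4^5 = 4 * 4^4 = 4 * 256 = 1024
4^10 = (4^5)^2 = 1024^2 = 1048576

Result: 1048576
Multiplications needed: 4 (4 lines after 4^1)

4^10 = 1048576. Using exponentiation by squaring, this requires 4 multiplications. The key idea: if the exponent is even, square the half-power; if odd, multiply by the base once.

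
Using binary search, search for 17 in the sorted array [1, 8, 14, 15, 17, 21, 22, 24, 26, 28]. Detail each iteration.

Binary search for 17 in [1, 8, 14, 15, 17, 21, 22, 24, 26, 28]:

lo=0, hi=9, mid=4, arr[mid]=17 -> Found target at index 4!

Binary search finds 17 at index 4 after 1 comparisons. The search repeatedly halves the search space by comparing with the middle element.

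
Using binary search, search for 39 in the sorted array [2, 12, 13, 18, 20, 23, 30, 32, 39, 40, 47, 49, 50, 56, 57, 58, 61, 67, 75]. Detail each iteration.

Binary search for 39 in [2, 12, 13, 18, 20, 23, 30, 32, 39, 40, 47, 49, 50, 56, 57, 58, 61, 67, 75]:

lo=0, hi=18, mid=9, arr[mid]=40 -> 40 > 39, search left half
lo=0, hi=8, mid=4, arr[mid]=20 -> 20 < 39, search right half
lo=5, hi=8, mid=6, arr[mid]=30 -> 30 < 39, search right half
lo=7, hi=8, mid=7, arr[mid]=32 -> 32 < 39, search right half
lo=8, hi=8, mid=8, arr[mid]=39 -> Found target at index 8!

Binary search finds 39 at index 8 after 5 comparisons. The search repeatedly halves the search space by comparing with the middle element.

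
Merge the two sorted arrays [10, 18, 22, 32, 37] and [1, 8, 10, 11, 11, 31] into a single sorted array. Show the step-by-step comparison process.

Merging process:

Compare 10 vs 1: take 1 from right. Merged: [1]
Compare 10 vs 8: take 8 from right. Merged: [1, 8]
Compare 10 vs 10: take 10 from left. Merged: [1, 8, 10]
Compare 18 vs 10: take 10 from right. Merged: [1, 8, 10, 10]
Compare 18 vs 11: take 11 from right. Merged: [1, 8, 10, 10, 11]
Compare 18 vs 11: take 11 from right. Merged: [1, 8, 10, 10, 11, 11]
Compare 18 vs 31: take 18 from left. Merged: [1, 8, 10, 10, 11, 11, 18]
Compare 22 vs 31: take 22 from left. Merged: [1, 8, 10, 10, 11, 11, 18, 22]
Compare 32 vs 31: take 31 from right. Merged: [1, 8, 10, 10, 11, 11, 18, 22, 31]
Append remaining from left: [32, 37]. Merged: [1, 8, 10, 10, 11, 11, 18, 22, 31, 32, 37]

Final merged array: [1, 8, 10, 10, 11, 11, 18, 22, 31, 32, 37]
Total comparisons: 9

The merged array is [1, 8, 10, 10, 11, 11, 18, 22, 31, 32, 37], requiring 9 comparisons. The merge step runs in O(n) time where n is the total number of elements.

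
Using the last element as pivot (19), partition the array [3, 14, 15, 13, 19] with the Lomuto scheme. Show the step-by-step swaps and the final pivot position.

Lomuto partition with pivot = 19:

Initial array: [3, 14, 15, 13, 19]

arr[0]=3 <= 19: swap with position 0, array becomes [3, 14, 15, 13, 19]
arr[1]=14 <= 19: swap with position 1, array becomes [3, 14, 15, 13, 19]
arr[2]=15 <= 19: swap with position 2, array becomes [3, 14, 15, 13, 19]
arr[3]=13 <= 19: swap with position 3, array becomes [3, 14, 15, 13, 19]

Place pivot at position 4: [3, 14, 15, 13, 19]
Pivot position: 4

After partitioning with pivot 19, the array becomes [3, 14, 15, 13, 19]. The pivot is placed at index 4. All elements to the left of the pivot are <= 19, and all elements to the right are > 19.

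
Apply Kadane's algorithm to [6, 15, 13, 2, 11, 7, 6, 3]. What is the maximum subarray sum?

Using Kadane's algorithm on [6, 15, 13, 2, 11, 7, 6, 3]:

Scanning through the array:
Position 1 (value 15): max_ending_here = 21, max_so_far = 21
Position 2 (value 13): max_ending_here = 34, max_so_far = 34
Position 3 (value 2): max_ending_here = 36, max_so_far = 36
Position 4 (value 11): max_ending_here = 47, max_so_far = 47
Position 5 (value 7): max_ending_here = 54, max_so_far = 54
Position 6 (value 6): max_ending_here = 60, max_so_far = 60
Position 7 (value 3): max_ending_here = 63, max_so_far = 63

Maximum subarray: [6, 15, 13, 2, 11, 7, 6, 3]
Maximum sum: 63

The maximum subarray is [6, 15, 13, 2, 11, 7, 6, 3] with sum 63. This subarray runs from index 0 to index 7.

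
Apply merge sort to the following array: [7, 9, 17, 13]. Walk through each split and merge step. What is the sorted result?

Merge sort trace:

Split: [7, 9, 17, 13] -> [7, 9] and [17, 13]
  Split: [7, 9] -> [7] and [9]
  Merge: [7] + [9] -> [7, 9]
  Split: [17, 13] -> [17] and [13]
  Merge: [17] + [13] -> [13, 17]
Merge: [7, 9] + [13, 17] -> [7, 9, 13, 17]

Final sorted array: [7, 9, 13, 17]

The merge sort proceeds by recursively splitting the array and merging sorted halves.
After all merges, the sorted array is [7, 9, 13, 17].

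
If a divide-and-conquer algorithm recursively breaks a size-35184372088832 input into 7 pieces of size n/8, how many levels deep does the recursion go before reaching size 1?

For divide and conquer with division factor 8:

Problem sizes at each level:
Level 0: 35184372088832
Level 1: 4398046511104
Level 2: 549755813888
Level 3: 68719476736
Level 4: 8589934592
Level 5: 1073741824
Level 6: 134217728
Level 7: 16777216
Level 8: 2097152
Level 9: 262144
Level 10: 32768
Level 11: 4096
Level 12: 512
Level 13: 64
Level 14: 8
Level 15: 1

The root is level 0 and the size-1 base case is level 15 (the tree spans levels 0 through 15, i.e. 16 levels counting the root), so the depth is the number of divisions: log_8(35184372088832) = 15

The recursion tree depth is log_8(35184372088832) = 15. At each level, the problem size is divided by 8, so it takes 15 divisions to reduce to a base case of size 1. The algorithm makes 7 recursive calls at each level.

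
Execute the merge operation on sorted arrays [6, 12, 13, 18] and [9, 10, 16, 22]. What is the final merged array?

Merging process:

Compare 6 vs 9: take 6 from left. Merged: [6]
Compare 12 vs 9: take 9 from right. Merged: [6, 9]
Compare 12 vs 10: take 10 from right. Merged: [6, 9, 10]
Compare 12 vs 16: take 12 from left. Merged: [6, 9, 10, 12]
Compare 13 vs 16: take 13 from left. Merged: [6, 9, 10, 12, 13]
Compare 18 vs 16: take 16 from right. Merged: [6, 9, 10, 12, 13, 16]
Compare 18 vs 22: take 18 from left. Merged: [6, 9, 10, 12, 13, 16, 18]
Append remaining from right: [22]. Merged: [6, 9, 10, 12, 13, 16, 18, 22]

Final merged array: [6, 9, 10, 12, 13, 16, 18, 22]
Total comparisons: 7

The merged array is [6, 9, 10, 12, 13, 16, 18, 22], requiring 7 comparisons. The merge step runs in O(n) time where n is the total number of elements.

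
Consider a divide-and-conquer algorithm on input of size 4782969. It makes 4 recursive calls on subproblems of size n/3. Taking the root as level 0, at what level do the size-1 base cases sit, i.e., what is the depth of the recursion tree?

For divide and conquer with division factor 3:

Problem sizes at each level:
Level 0: 4782969
Level 1: 1594323
Level 2: 531441
Level 3: 177147
Level 4: 59049
Level 5: 19683
Level 6: 6561
Level 7: 2187
Level 8: 729
Level 9: 243
Level 10: 81
Level 11: 27
Level 12: 9
Level 13: 3
Level 14: 1

The root is level 0 and the size-1 base case is level 14 (the tree spans levels 0 through 14, i.e. 15 levels counting the root), so the depth is the number of divisions: log_3(4782969) = 14

The recursion tree depth is log_3(4782969) = 14. At each level, the problem size is divided by 3, so it takes 14 divisions to reduce to a base case of size 1. The algorithm makes 4 recursive calls at each level.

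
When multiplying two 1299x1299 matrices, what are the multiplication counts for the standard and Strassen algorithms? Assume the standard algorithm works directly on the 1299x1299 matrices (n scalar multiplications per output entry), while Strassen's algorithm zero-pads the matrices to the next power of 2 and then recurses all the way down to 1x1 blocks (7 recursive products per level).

Matrix multiplication for 1299x1299 matrices:

Strassen's algorithm requires power-of-2 dimensions. Pad 1299x1299 to 2048x2048 (next power of 2).

Standard algorithm: 1299^3 = 2191933899 multiplications
Strassen's algorithm: 7^(log2(2048)) = 7^11 = 1977326743 multiplications
Savings: 2191933899 - 1977326743 = 214607156 multiplications

Standard: 2191933899 multiplications (1299^3). Strassen: 1977326743 multiplications (7^11, after padding to 2048x2048). Strassen reduces 8 recursive multiplications to 7 at each level.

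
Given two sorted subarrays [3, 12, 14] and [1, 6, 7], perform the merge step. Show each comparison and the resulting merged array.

Merging process:

Compare 3 vs 1: take 1 from right. Merged: [1]
Compare 3 vs 6: take 3 from left. Merged: [1, 3]
Compare 12 vs 6: take 6 from right. Merged: [1, 3, 6]
Compare 12 vs 7: take 7 from right. Merged: [1, 3, 6, 7]
Append remaining from left: [12, 14]. Merged: [1, 3, 6, 7, 12, 14]

Final merged array: [1, 3, 6, 7, 12, 14]
Total comparisons: 4

The merged array is [1, 3, 6, 7, 12, 14], requiring 4 comparisons. The merge step runs in O(n) time where n is the total number of elements.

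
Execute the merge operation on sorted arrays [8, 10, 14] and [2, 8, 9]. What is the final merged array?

Merging process:

Compare 8 vs 2: take 2 from right. Merged: [2]
Compare 8 vs 8: take 8 from left. Merged: [2, 8]
Compare 10 vs 8: take 8 from right. Merged: [2, 8, 8]
Compare 10 vs 9: take 9 from right. Merged: [2, 8, 8, 9]
Append remaining from left: [10, 14]. Merged: [2, 8, 8, 9, 10, 14]

Final merged array: [2, 8, 8, 9, 10, 14]
Total comparisons: 4

The merged array is [2, 8, 8, 9, 10, 14], requiring 4 comparisons. The merge step runs in O(n) time where n is the total number of elements.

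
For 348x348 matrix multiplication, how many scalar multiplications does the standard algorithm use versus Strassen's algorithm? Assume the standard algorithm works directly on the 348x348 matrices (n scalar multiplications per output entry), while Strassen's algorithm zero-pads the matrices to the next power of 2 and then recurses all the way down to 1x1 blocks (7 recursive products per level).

Matrix multiplication for 348x348 matrices:

Strassen's algorithm requires power-of-2 dimensions. Pad 348x348 to 512x512 (next power of 2).

Standard algorithm: 348^3 = 42144192 multiplications
Strassen's algorithm: 7^(log2(512)) = 7^9 = 40353607 multiplications
Savings: 42144192 - 40353607 = 1790585 multiplications

Standard: 42144192 multiplications (348^3). Strassen: 40353607 multiplications (7^9, after padding to 512x512). Strassen reduces 8 recursive multiplications to 7 at each level.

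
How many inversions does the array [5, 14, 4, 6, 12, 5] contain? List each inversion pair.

Finding inversions in [5, 14, 4, 6, 12, 5]:

(0, 2): arr[0]=5 > arr[2]=4
(1, 2): arr[1]=14 > arr[2]=4
(1, 3): arr[1]=14 > arr[3]=6
(1, 4): arr[1]=14 > arr[4]=12
(1, 5): arr[1]=14 > arr[5]=5
(3, 5): arr[3]=6 > arr[5]=5
(4, 5): arr[4]=12 > arr[5]=5

Total inversions: 7

The array has 7 inversion(s): (0,2), (1,2), (1,3), (1,4), (1,5), (3,5), (4,5). Each pair (i,j) satisfies i < j and arr[i] > arr[j].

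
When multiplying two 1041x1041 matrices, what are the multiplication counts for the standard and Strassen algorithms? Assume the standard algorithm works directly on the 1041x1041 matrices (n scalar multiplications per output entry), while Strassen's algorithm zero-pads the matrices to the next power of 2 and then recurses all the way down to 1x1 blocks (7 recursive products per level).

Matrix multiplication for 1041x1041 matrices:

Strassen's algorithm requires power-of-2 dimensions. Pad 1041x1041 to 2048x2048 (next power of 2).

Standard algorithm: 1041^3 = 1128111921 multiplications
Strassen's algorithm: 7^(log2(2048)) = 7^11 = 1977326743 multiplications
Difference: 1128111921 - 1977326743 = -849214822 (Strassen uses MORE here due to padding overhead — for small or just-over-power-of-2 n, padding can outweigh the per-level savings)

Standard: 1128111921 multiplications (1041^3). Strassen: 1977326743 multiplications (7^11, after padding to 2048x2048). Strassen reduces 8 recursive multiplications to 7 at each level.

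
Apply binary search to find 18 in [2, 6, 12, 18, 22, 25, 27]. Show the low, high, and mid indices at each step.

Binary search for 18 in [2, 6, 12, 18, 22, 25, 27]:

lo=0, hi=6, mid=3, arr[mid]=18 -> Found target at index 3!

Binary search finds 18 at index 3 after 1 comparisons. The search repeatedly halves the search space by comparing with the middle element.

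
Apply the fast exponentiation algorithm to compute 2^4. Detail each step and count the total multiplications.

Computing 2^4 by squaring (build up from 2^1; each line after the first costs one multiplication):

2^1 = 2
2^2 = (2^1)^2 = 2^2 = 4
2^4 = (2^2)^2 = 4^2 = 16

Result: 16
Multiplications needed: 2 (2 lines after 2^1)

2^4 = 16. Using exponentiation by squaring, this requires 2 multiplications. The key idea: if the exponent is even, square the half-power; if odd, multiply by the base once.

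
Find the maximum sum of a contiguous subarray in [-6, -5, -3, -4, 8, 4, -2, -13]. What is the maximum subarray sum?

Using Kadane's algorithm on [-6, -5, -3, -4, 8, 4, -2, -13]:

Scanning through the array:
Position 1 (value -5): max_ending_here = -5, max_so_far = -5
Position 2 (value -3): max_ending_here = -3, max_so_far = -3
Position 3 (value -4): max_ending_here = -4, max_so_far = -3
Position 4 (value 8): max_ending_here = 8, max_so_far = 8
Position 5 (value 4): max_ending_here = 12, max_so_far = 12
Position 6 (value -2): max_ending_here = 10, max_so_far = 12
Position 7 (value -13): max_ending_here = -3, max_so_far = 12

Maximum subarray: [8, 4]
Maximum sum: 12

The maximum subarray is [8, 4] with sum 12. This subarray runs from index 4 to index 5.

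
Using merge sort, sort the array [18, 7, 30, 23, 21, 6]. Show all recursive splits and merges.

Merge sort trace:

Split: [18, 7, 30, 23, 21, 6] -> [18, 7, 30] and [23, 21, 6]
  Split: [18, 7, 30] -> [18] and [7, 30]
    Split: [7, 30] -> [7] and [30]
    Merge: [7] + [30] -> [7, 30]
  Merge: [18] + [7, 30] -> [7, 18, 30]
  Split: [23, 21, 6] -> [23] and [21, 6]
    Split: [21, 6] -> [21] and [6]
    Merge: [21] + [6] -> [6, 21]
  Merge: [23] + [6, 21] -> [6, 21, 23]
Merge: [7, 18, 30] + [6, 21, 23] -> [6, 7, 18, 21, 23, 30]

Final sorted array: [6, 7, 18, 21, 23, 30]

The merge sort proceeds by recursively splitting the array and merging sorted halves.
After all merges, the sorted array is [6, 7, 18, 21, 23, 30].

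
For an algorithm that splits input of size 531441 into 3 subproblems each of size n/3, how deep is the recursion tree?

For divide and conquer with division factor 3:

Problem sizes at each level:
Level 0: 531441
Level 1: 177147
Level 2: 59049
Level 3: 19683
Level 4: 6561
Level 5: 2187
Level 6: 729
Level 7: 243
Level 8: 81
Level 9: 27
Level 10: 9
Level 11: 3
Level 12: 1

The root is level 0 and the size-1 base case is level 12 (the tree spans levels 0 through 12, i.e. 13 levels counting the root), so the depth is the number of divisions: log_3(531441) = 12

The recursion tree depth is log_3(531441) = 12. At each level, the problem size is divided by 3, so it takes 12 divisions to reduce to a base case of size 1. The algorithm makes 3 recursive calls at each level.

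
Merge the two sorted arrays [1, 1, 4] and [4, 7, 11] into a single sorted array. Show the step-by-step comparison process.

Merging process:

Compare 1 vs 4: take 1 from left. Merged: [1]
Compare 1 vs 4: take 1 from left. Merged: [1, 1]
Compare 4 vs 4: take 4 from left. Merged: [1, 1, 4]
Append remaining from right: [4, 7, 11]. Merged: [1, 1, 4, 4, 7, 11]

Final merged array: [1, 1, 4, 4, 7, 11]
Total comparisons: 3

The merged array is [1, 1, 4, 4, 7, 11], requiring 3 comparisons. The merge step runs in O(n) time where n is the total number of elements.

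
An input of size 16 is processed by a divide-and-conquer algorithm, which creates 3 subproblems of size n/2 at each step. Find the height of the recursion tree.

For divide and conquer with division factor 2:

Problem sizes at each level:
Level 0: 16
Level 1: 8
Level 2: 4
Level 3: 2
Level 4: 1

The root is level 0 and the size-1 base case is level 4 (the tree spans levels 0 through 4, i.e. 5 levels counting the root), so the depth is the number of divisions: log_2(16) = 4

The recursion tree depth is log_2(16) = 4. At each level, the problem size is divided by 2, so it takes 4 divisions to reduce to a base case of size 1. The algorithm makes 3 recursive calls at each level.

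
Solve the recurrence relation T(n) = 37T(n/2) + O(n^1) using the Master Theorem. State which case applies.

Master Theorem for T(n) = 37T(n/2) + O(n^1):

a = 37, b = 2, c = 1
log_b(a) = log_2(37) = 5.2095

Case 1: c = 1 < log_2(37) = 5.2095
T(n) = O(n^(log_2 37))

For T(n) = 37T(n/2) + O(n^1): log_2(37) = 5.2095. This is Case 1 of the Master Theorem (c < log_b(a), work dominated by leaves), giving O(n^(log_2 37)).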